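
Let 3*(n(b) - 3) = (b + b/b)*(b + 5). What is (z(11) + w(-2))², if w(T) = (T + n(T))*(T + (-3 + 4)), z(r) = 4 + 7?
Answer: 121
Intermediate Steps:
z(r) = 11
n(b) = 3 + (1 + b)*(5 + b)/3 (n(b) = 3 + ((b + b/b)*(b + 5))/3 = 3 + ((b + 1)*(5 + b))/3 = 3 + ((1 + b)*(5 + b))/3 = 3 + (1 + b)*(5 + b)/3)
w(T) = (1 + T)*(14/3 + 3*T + T²/3) (w(T) = (T + (14/3 + 2*T + T²/3))*(T + (-3 + 4)) = (14/3 + 3*T + T²/3)*(T + 1) = (14/3 + 3*T + T²/3)*(1 + T) = (1 + T)*(14/3 + 3*T + T²/3))
(z(11) + w(-2))² = (11 + (14/3 + (⅓)*(-2)³ + (10/3)*(-2)² + (23/3)*(-2)))² = (11 + (14/3 + (⅓)*(-8) + (10/3)*4 - 46/3))² = (11 + (14/3 - 8/3 + 40/3 - 46/3))² = (11 + 0)² = 11² = 121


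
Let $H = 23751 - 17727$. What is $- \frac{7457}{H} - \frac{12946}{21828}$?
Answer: $- \frac{6687725}{3652552} \approx -1.831$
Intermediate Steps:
$H = 6024$
$- \frac{7457}{H} - \frac{12946}{21828} = - \frac{7457}{6024} - \frac{12946}{21828} = \left(-7457\right) \frac{1}{6024} - \frac{6473}{10914} = - \frac{7457}{6024} - \frac{6473}{10914} = - \frac{6687725}{3652552}$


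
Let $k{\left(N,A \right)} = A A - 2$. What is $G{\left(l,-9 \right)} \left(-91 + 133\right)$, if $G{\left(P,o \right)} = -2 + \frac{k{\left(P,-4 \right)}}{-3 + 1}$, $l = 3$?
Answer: $-378$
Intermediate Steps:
$k{\left(N,A \right)} = -2 + A^{2}$ ($k{\left(N,A \right)} = A^{2} - 2 = -2 + A^{2}$)
$G{\left(P,o \right)} = -9$ ($G{\left(P,o \right)} = -2 + \frac{-2 + \left(-4\right)^{2}}{-3 + 1} = -2 + \frac{-2 + 16}{-2} = -2 + 14 \left(- \frac{1}{2}\right) = -2 - 7 = -9$)
$G{\left(l,-9 \right)} \left(-91 + 133\right) = - 9 \left(-91 + 133\right) = \left(-9\right) 42 = -378$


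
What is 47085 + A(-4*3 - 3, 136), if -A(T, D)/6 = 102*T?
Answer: 56265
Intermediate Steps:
A(T, D) = -612*T
47085 + A(-4*3 - 3, 136) = 47085 - 612*(-4*3 - 3) = 47085 - 612*(-12 - 3) = 47085 - 612*(-15) = 47085 + 9180 = 56265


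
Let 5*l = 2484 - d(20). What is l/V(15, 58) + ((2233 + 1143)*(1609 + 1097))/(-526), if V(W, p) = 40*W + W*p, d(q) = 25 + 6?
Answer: -33572155661/1933050 ≈ -17367.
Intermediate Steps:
d(q) = 31
l = 2453/5 (l = (2484 - 1*31)/5 = (2484 - 31)/5 = (1/5)*2453 = 2453/5 ≈ 490.60)
l/V(15, 58) + ((2233 + 1143)*(1609 + 1097))/(-526) = 2453/(5*((15*(40 + 58)))) + ((2233 + 1143)*(1609 + 1097))/(-526) = 2453/(5*((15*98))) + (3376*2706)*(-1/526) = (2453/5)/1470 + 9135456*(-1/526) = (2453/5)*(1/1470) - 4567728/263 = 2453/7350 - 4567728/263 = -33572155661/1933050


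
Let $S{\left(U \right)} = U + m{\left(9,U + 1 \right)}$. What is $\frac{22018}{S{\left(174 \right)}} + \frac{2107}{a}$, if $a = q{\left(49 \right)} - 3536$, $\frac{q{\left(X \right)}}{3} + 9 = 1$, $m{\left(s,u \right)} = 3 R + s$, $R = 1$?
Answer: $\frac{38996089}{331080} \approx 117.78$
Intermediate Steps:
$m{\left(s,u \right)} = 3 + s$ ($m{\left(s,u \right)} = 3 \cdot 1 + s = 3 + s$)
$q{\left(X \right)} = -24$ ($q{\left(X \right)} = -27 + 3 \cdot 1 = -27 + 3 = -24$)
$a = -3560$ ($a = -24 - 3536 = -3560$)
$S{\left(U \right)} = 12 + U$ ($S{\left(U \right)} = U + \left(3 + 9\right) = U + 12 = 12 + U$)
$\frac{22018}{S{\left(174 \right)}} + \frac{2107}{a} = \frac{22018}{12 + 174} + \frac{2107}{-3560} = \frac{22018}{186} + 2107 \left(- \frac{1}{3560}\right) = 22018 \cdot \frac{1}{186} - \frac{2107}{3560} = \frac{11009}{93} - \frac{2107}{3560} = \frac{38996089}{331080}$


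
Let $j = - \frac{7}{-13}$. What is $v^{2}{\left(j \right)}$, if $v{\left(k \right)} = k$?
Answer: $\frac{49}{169} \approx 0.28994$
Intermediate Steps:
$j = \frac{7}{13}$ ($j = \left(-7\right) \left(- \frac{1}{13}\right) = \frac{7}{13} \approx 0.53846$)
$v^{2}{\left(j \right)} = \left(\frac{7}{13}\right)^{2} = \frac{49}{169}$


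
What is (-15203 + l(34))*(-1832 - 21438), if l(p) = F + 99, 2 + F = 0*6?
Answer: 351516620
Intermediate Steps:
F = -2 (F = -2 + 0*6 = -2 + 0 = -2)
l(p) = 97 (l(p) = -2 + 99 = 97)
(-15203 + l(34))*(-1832 - 21438) = (-15203 + 97)*(-1832 - 21438) = -15106*(-23270) = 351516620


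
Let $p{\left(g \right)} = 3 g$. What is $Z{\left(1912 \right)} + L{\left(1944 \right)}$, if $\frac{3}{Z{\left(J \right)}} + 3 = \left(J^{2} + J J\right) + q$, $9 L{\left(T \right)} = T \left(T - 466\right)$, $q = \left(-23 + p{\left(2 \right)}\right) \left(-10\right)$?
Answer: $\frac{2334231235443}{7311655} \approx 3.1925 \cdot 10^{5}$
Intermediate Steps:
$q = 170$ ($q = \left(-23 + 3 \cdot 2\right) \left(-10\right) = \left(-23 + 6\right) \left(-10\right) = \left(-17\right) \left(-10\right) = 170$)
$L{\left(T \right)} = \frac{T \left(-466 + T\right)}{9}$ ($L{\left(T \right)} = \frac{T \left(T - 466\right)}{9} = \frac{T \left(-466 + T\right)}{9}$)
$Z{\left(J \right)} = \frac{3}{167 + 2 J^{2}}$ ($Z{\left(J \right)} = \frac{3}{-3 + \left(\left(J^{2} + J J\right) + 170\right)} = \frac{3}{-3 + \left(\left(J^{2} + J^{2}\right) + 170\right)} = \frac{3}{-3 + \left(2 J^{2} + 170\right)} = \frac{3}{-3 + \left(170 + 2 J^{2}\right)} = \frac{3}{167 + 2 J^{2}}$)
$Z{\left(1912 \right)} + L{\left(1944 \right)} = \frac{3}{167 + 2 \cdot 1912^{2}} + \frac{1}{9} \cdot 1944 \left(-466 + 1944\right) = \frac{3}{167 + 2 \cdot 3655744} + \frac{1}{9} \cdot 1944 \cdot 1478 = \frac{3}{167 + 7311488} + 319248 = \frac{3}{7311655} + 319248 = \frac{2334231235443}{7311655}$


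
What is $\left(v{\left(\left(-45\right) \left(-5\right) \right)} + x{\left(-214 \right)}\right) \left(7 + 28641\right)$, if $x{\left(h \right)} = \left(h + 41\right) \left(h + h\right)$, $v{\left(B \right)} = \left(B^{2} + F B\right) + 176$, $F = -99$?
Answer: $2938425360$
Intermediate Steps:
$v{\left(B \right)} = 176 + B^{2} - 99 B$ ($v{\left(B \right)} = \left(B^{2} - 99 B\right) + 176 = 176 + B^{2} - 99 B$)
$x{\left(h \right)} = 2 h \left(41 + h\right)$ ($x{\left(h \right)} = \left(41 + h\right) 2 h = 2 h \left(41 + h\right)$)
$\left(v{\left(\left(-45\right) \left(-5\right) \right)} + x{\left(-214 \right)}\right) \left(7 + 28641\right) = \left(\left(176 + \left(\left(-45\right) \left(-5\right)\right)^{2} - 99 \left(\left(-45\right) \left(-5\right)\right)\right) + 2 \left(-214\right) \left(41 - 214\right)\right) \left(7 + 28641\right) = \left(\left(176 + 225^{2} - 22275\right) + 2 \left(-214\right) \left(-173\right)\right) 28648 = \left(\left(176 + 50625 - 22275\right) + 74044\right) 28648 = \left(28526 + 74044\right) 28648 = 102570 \cdot 28648 = 2938425360$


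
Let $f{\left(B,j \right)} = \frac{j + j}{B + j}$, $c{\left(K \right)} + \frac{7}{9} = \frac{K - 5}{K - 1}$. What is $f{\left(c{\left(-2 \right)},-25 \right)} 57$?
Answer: $\frac{25650}{211} \approx 121.56$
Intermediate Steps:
$c{\left(K \right)} = - \frac{7}{9} + \frac{-5 + K}{-1 + K}$ ($c{\left(K \right)} = - \frac{7}{9} + \frac{K - 5}{K - 1} = - \frac{7}{9} + \frac{-5 + K}{-1 + K}$)
$f{\left(B,j \right)} = \frac{2 j}{B + j}$
$f{\left(c{\left(-2 \right)},-25 \right)} 57 = 2 \left(-25\right) \frac{1}{\frac{2 \left(-19 - 2\right)}{9 \left(-1 - 2\right)} - 25} \cdot 57 = 2 \left(-25\right) \frac{1}{\frac{2}{9} \frac{1}{-3} \left(-21\right) - 25} \cdot 57 = 2 \left(-25\right) \frac{1}{\frac{2}{9} \left(- \frac{1}{3}\right) \left(-21\right) - 25} \cdot 57 = 2 \left(-25\right) \frac{1}{\frac{14}{9} - 25} \cdot 57 = 2 \left(-25\right) \frac{1}{- \frac{211}{9}} \cdot 57 = 2 \left(-25\right) \left(- \frac{9}{211}\right) 57 = \frac{450}{211} \cdot 57 = \frac{25650}{211}$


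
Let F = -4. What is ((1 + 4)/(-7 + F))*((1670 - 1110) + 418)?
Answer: -4890/11 ≈ -444.55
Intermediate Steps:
((1 + 4)/(-7 + F))*((1670 - 1110) + 418) = ((1 + 4)/(-7 - 4))*((1670 - 1110) + 418) = (5/(-11))*(560 + 418) = (5*(-1/11))*978 = -5/11*978 = -4890/11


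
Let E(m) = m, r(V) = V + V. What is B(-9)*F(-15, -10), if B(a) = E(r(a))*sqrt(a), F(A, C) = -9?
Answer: 486*I ≈ 486.0*I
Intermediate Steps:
r(V) = 2*V
B(a) = 2*a**(3/2) (B(a) = (2*a)*sqrt(a) = 2*a**(3/2))
B(-9)*F(-15, -10) = (2*(-9)**(3/2))*(-9) = (2*(-27*I))*(-9) = -54*I*(-9) = 486*I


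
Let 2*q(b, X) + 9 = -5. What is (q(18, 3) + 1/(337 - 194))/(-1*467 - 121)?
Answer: 250/21021 ≈ 0.011893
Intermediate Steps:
q(b, X) = -7 (q(b, X) = -9/2 + (1/2)*(-5) = -9/2 - 5/2 = -7)
(q(18, 3) + 1/(337 - 194))/(-1*467 - 121) = (-7 + 1/(337 - 194))/(-1*467 - 121) = (-7 + 1/143)/(-467 - 121) = (-7 + 1/143)/(-588) = -1000/143*(-1/588) = 250/21021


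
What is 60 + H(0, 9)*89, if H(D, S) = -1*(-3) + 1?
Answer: 416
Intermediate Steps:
H(D, S) = 4 (H(D, S) = 3 + 1 = 4)
60 + H(0, 9)*89 = 60 + 4*89 = 60 + 356 = 416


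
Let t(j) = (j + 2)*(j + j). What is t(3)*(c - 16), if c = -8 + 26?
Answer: 60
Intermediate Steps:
c = 18
t(j) = 2*j*(2 + j) (t(j) = (2 + j)*(2*j) = 2*j*(2 + j))
t(3)*(c - 16) = (2*3*(2 + 3))*(18 - 16) = (2*3*5)*2 = 30*2 = 60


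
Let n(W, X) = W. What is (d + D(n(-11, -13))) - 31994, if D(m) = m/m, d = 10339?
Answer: -21654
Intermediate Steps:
D(m) = 1
(d + D(n(-11, -13))) - 31994 = (10339 + 1) - 31994 = 10340 - 31994 = -21654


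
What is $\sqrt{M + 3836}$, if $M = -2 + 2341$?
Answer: $5 \sqrt{247} \approx 78.581$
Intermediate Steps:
$M = 2339$
$\sqrt{M + 3836} = \sqrt{2339 + 3836} = \sqrt{6175} = 5 \sqrt{247}$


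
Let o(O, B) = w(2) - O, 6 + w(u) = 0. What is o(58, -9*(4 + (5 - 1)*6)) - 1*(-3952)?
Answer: 3888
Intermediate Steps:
w(u) = -6 (w(u) = -6 + 0 = -6)
o(O, B) = -6 - O
o(58, -9*(4 + (5 - 1)*6)) - 1*(-3952) = (-6 - 1*58) - 1*(-3952) = (-6 - 58) + 3952 = -64 + 3952 = 3888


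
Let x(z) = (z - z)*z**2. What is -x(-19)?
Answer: 0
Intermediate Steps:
x(z) = 0 (x(z) = 0*z**2 = 0)
-x(-19) = -1*0 = 0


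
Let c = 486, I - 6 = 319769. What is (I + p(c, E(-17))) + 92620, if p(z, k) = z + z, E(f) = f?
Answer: 413367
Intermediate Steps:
I = 319775 (I = 6 + 319769 = 319775)
p(z, k) = 2*z
(I + p(c, E(-17))) + 92620 = (319775 + 2*486) + 92620 = (319775 + 972) + 92620 = 320747 + 92620 = 413367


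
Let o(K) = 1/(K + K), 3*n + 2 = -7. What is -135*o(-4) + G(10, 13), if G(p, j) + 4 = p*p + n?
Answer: 879/8 ≈ 109.88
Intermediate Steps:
n = -3 (n = -2/3 + (1/3)*(-7) = -2/3 - 7/3 = -3)
G(p, j) = -7 + p**2 (G(p, j) = -4 + (p*p - 3) = -4 + (p**2 - 3) = -4 + (-3 + p**2) = -7 + p**2)
o(K) = 1/(2*K)
-135*o(-4) + G(10, 13) = -135/(2*(-4)) + (-7 + 10**2) = -135*(-1)/(2*4) + (-7 + 100) = -135*(-1/8) + 93 = 135/8 + 93 = 879/8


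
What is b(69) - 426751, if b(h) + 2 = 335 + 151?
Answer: -426267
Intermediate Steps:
b(h) = 484 (b(h) = -2 + (335 + 151) = -2 + 486 = 484)
b(69) - 426751 = 484 - 426751 = -426267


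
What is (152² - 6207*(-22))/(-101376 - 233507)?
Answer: -159658/334883 ≈ -0.47676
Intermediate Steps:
(152² - 6207*(-22))/(-101376 - 233507) = (23104 + 136554)/(-334883) = 159658*(-1/334883) = -159658/334883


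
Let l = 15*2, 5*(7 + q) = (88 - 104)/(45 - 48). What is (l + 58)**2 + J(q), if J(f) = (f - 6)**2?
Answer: 1774441/225 ≈ 7886.4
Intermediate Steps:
q = -89/15 (q = -7 + ((88 - 104)/(45 - 48))/5 = -7 + (-16/(-3))/5 = -7 + (-16*(-1/3))/5 = -7 + (1/5)*(16/3) = -7 + 16/15 = -89/15 ≈ -5.9333)
l = 30
J(f) = (-6 + f)**2
(l + 58)**2 + J(q) = (30 + 58)**2 + (-6 - 89/15)**2 = 88**2 + (-179/15)**2 = 7744 + 32041/225 = 1774441/225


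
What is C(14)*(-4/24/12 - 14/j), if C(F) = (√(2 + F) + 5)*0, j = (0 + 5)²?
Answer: 0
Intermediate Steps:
j = 25 (j = 5² = 25)
C(F) = 0 (C(F) = (5 + √(2 + F))*0 = 0)
C(14)*(-4/24/12 - 14/j) = 0*(-4/24/12 - 14/25) = 0*(-4*1/24*(1/12) - 14*1/25) = 0*(-⅙*1/12 - 14/25) = 0*(-1/72 - 14/25) = 0*(-1033/1800) = 0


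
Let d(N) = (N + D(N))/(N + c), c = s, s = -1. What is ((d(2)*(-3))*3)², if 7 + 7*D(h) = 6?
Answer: 13689/49 ≈ 279.37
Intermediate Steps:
c = -1
D(h) = -⅐ (D(h) = -1 + (⅐)*6 = -1 + 6/7 = -⅐)
d(N) = (-⅐ + N)/(-1 + N) (d(N) = (N - ⅐)/(N - 1) = (-⅐ + N)/(-1 + N))
((d(2)*(-3))*3)² = ((((-⅐ + 2)/(-1 + 2))*(-3))*3)² = ((((13/7)/1)*(-3))*3)² = (((1*(13/7))*(-3))*3)² = (((13/7)*(-3))*3)² = (-39/7*3)² = (-117/7)² = 13689/49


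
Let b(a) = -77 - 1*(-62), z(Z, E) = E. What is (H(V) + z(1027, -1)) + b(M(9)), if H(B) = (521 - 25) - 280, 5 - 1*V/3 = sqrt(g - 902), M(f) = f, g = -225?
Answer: 200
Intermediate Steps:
V = 15 - 21*I*sqrt(23) (V = 15 - 3*sqrt(-225 - 902) = 15 - 21*I*sqrt(23) ≈ 15.0 - 100.71*I)
H(B) = 216 (H(B) = 496 - 280 = 216)
b(a) = -15 (b(a) = -77 + 62 = -15)
(H(V) + z(1027, -1)) + b(M(9)) = (216 - 1) - 15 = 215 - 15 = 200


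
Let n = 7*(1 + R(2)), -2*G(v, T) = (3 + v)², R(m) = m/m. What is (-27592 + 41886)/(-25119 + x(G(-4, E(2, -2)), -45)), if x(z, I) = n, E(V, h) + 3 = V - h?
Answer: -14294/25105 ≈ -0.56937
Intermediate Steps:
R(m) = 1
E(V, h) = -3 + V - h (E(V, h) = -3 + (V - h) = -3 + V - h)
G(v, T) = -(3 + v)²/2
n = 14 (n = 7*(1 + 1) = 7*2 = 14)
x(z, I) = 14
(-27592 + 41886)/(-25119 + x(G(-4, E(2, -2)), -45)) = (-27592 + 41886)/(-25119 + 14) = 14294/(-25105) = 14294*(-1/25105) = -14294/25105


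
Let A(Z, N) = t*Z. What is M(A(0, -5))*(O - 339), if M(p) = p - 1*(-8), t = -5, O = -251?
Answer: -4720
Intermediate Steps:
A(Z, N) = -5*Z
M(p) = 8 + p (M(p) = p + 8 = 8 + p)
M(A(0, -5))*(O - 339) = (8 - 5*0)*(-251 - 339) = (8 + 0)*(-590) = 8*(-590) = -4720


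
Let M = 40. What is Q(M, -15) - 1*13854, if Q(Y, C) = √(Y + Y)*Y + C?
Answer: -13869 + 160*√5 ≈ -13511.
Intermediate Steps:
Q(Y, C) = C + √2*Y^(3/2) (Q(Y, C) = √(2*Y)*Y + C = (√2*√Y)*Y + C = √2*Y^(3/2) + C = C + √2*Y^(3/2))
Q(M, -15) - 1*13854 = (-15 + √2*40^(3/2)) - 1*13854 = (-15 + √2*(80*√10)) - 13854 = (-15 + 160*√5) - 13854 = -13869 + 160*√5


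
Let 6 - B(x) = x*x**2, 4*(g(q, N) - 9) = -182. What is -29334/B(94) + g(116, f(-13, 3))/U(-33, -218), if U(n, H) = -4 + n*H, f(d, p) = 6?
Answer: 180595363/5971855820 ≈ 0.030241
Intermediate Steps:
g(q, N) = -73/2 (g(q, N) = 9 + (1/4)*(-182) = 9 - 91/2 = -73/2)
B(x) = 6 - x**3 (B(x) = 6 - x*x**2 = 6 - x**3)
U(n, H) = -4 + H*n
-29334/B(94) + g(116, f(-13, 3))/U(-33, -218) = -29334/(6 - 1*94**3) - 73/(2*(-4 - 218*(-33))) = -29334/(6 - 1*830584) - 73/(2*(-4 + 7194)) = -29334/(6 - 830584) - 73/2/7190 = -29334/(-830578) - 73/2*1/7190 = -29334*(-1/830578) - 73/14380 = 14667/415289 - 73/14380 = 180595363/5971855820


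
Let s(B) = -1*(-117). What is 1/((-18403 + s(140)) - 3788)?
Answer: -1/22074 ≈ -4.5302e-5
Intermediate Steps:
s(B) = 117
1/((-18403 + s(140)) - 3788) = 1/((-18403 + 117) - 3788) = 1/(-18286 - 3788) = 1/(-22074) = -1/22074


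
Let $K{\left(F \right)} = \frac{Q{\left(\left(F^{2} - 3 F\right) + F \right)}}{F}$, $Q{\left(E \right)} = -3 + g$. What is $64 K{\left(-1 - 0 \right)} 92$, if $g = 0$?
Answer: $17664$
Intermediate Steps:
$Q{\left(E \right)} = -3$ ($Q{\left(E \right)} = -3 + 0 = -3$)
$K{\left(F \right)} = - \frac{3}{F}$
$64 K{\left(-1 - 0 \right)} 92 = 64 \left(- \frac{3}{-1 - 0}\right) 92 = 64 \left(- \frac{3}{-1 + 0}\right) 92 = 64 \left(- \frac{3}{-1}\right) 92 = 64 \left(\left(-3\right) \left(-1\right)\right) 92 = 64 \cdot 3 \cdot 92 = 192 \cdot 92 = 17664$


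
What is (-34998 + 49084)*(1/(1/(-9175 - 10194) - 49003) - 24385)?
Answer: -163008524733864807/474569554 ≈ -3.4349e+8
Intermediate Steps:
(-34998 + 49084)*(1/(1/(-9175 - 10194) - 49003) - 24385) = 14086*(1/(1/(-19369) - 49003) - 24385) = 14086*(1/(-1/19369 - 49003) - 24385) = 14086*(1/(-949139108/19369) - 24385) = 14086*(-19369/949139108 - 24385) = 14086*(-23144757167949/949139108) = -163008524733864807/474569554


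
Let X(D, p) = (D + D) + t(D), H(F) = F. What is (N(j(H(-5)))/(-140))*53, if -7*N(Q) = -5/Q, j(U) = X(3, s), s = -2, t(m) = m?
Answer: -53/1764 ≈ -0.030045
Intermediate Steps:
X(D, p) = 3*D (X(D, p) = (D + D) + D = 2*D + D = 3*D)
j(U) = 9 (j(U) = 3*3 = 9)
N(Q) = 5/(7*Q) (N(Q) = -(-5)/(7*Q) = 5/(7*Q))
(N(j(H(-5)))/(-140))*53 = (((5/7)/9)/(-140))*53 = (((5/7)*(⅑))*(-1/140))*53 = ((5/63)*(-1/140))*53 = -1/1764*53 = -53/1764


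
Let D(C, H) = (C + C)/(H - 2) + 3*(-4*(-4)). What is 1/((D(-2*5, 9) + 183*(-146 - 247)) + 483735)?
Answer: 7/2883028 ≈ 2.4280e-6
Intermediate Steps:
D(C, H) = 48 + 2*C/(-2 + H) (D(C, H) = (2*C)/(-2 + H) + 3*16 = 2*C/(-2 + H) + 48 = 48 + 2*C/(-2 + H))
1/((D(-2*5, 9) + 183*(-146 - 247)) + 483735) = 1/((2*(-48 - 2*5 + 24*9)/(-2 + 9) + 183*(-146 - 247)) + 483735) = 1/((2*(-48 - 10 + 216)/7 + 183*(-393)) + 483735) = 1/((2*(1/7)*158 - 71919) + 483735) = 1/((316/7 - 71919) + 483735) = 1/(-503117/7 + 483735) = 1/(2883028/7) = 7/2883028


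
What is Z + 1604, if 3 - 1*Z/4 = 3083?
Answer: -10716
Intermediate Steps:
Z = -12320 (Z = 12 - 4*3083 = 12 - 12332 = -12320)
Z + 1604 = -12320 + 1604 = -10716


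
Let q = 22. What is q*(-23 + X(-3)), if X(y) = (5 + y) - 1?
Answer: -484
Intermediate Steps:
X(y) = 4 + y
q*(-23 + X(-3)) = 22*(-23 + (4 - 3)) = 22*(-23 + 1) = 22*(-22) = -484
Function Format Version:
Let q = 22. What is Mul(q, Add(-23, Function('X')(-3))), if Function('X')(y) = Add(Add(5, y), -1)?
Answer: -484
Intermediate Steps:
Function('X')(y) = Add(4, y)
Mul(q, Add(-23, Function('X')(-3))) = Mul(22, Add(-23, Add(4, -3))) = Mul(22, Add(-23, 1)) = Mul(22, -22) = -484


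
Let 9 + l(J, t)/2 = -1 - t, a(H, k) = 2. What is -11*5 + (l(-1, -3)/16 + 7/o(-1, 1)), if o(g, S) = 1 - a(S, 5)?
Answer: -503/8 ≈ -62.875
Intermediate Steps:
l(J, t) = -20 - 2*t (l(J, t) = -18 + 2*(-1 - t) = -18 + (-2 - 2*t) = -20 - 2*t)
o(g, S) = -1 (o(g, S) = 1 - 1*2 = 1 - 2 = -1)
-11*5 + (l(-1, -3)/16 + 7/o(-1, 1)) = -11*5 + ((-20 - 2*(-3))/16 + 7/(-1)) = -55 + ((-20 + 6)*(1/16) + 7*(-1)) = -55 + (-14*1/16 - 7) = -55 + (-7/8 - 7) = -55 - 63/8 = -503/8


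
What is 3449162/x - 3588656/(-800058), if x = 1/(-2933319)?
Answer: -4047290378749837334/400029 ≈ -1.0118e+13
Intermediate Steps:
x = -1/2933319 ≈ -3.4091e-7
3449162/x - 3588656/(-800058) = 3449162/(-1/2933319) - 3588656/(-800058) = 3449162*(-2933319) - 3588656*(-1/800058) = -10117492428678 + 1794328/400029 = -4047290378749837334/400029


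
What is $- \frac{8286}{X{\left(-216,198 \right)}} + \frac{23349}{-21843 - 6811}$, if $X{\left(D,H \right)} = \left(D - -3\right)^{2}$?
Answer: $- \frac{432249275}{433334442} \approx -0.9975$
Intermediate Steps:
$X{\left(D,H \right)} = \left(3 + D\right)^{2}$ ($X{\left(D,H \right)} = \left(D + 3\right)^{2} = \left(3 + D\right)^{2}$)
$- \frac{8286}{X{\left(-216,198 \right)}} + \frac{23349}{-21843 - 6811} = - \frac{8286}{\left(3 - 216\right)^{2}} + \frac{23349}{-21843 - 6811} = - \frac{8286}{\left(-213\right)^{2}} + \frac{23349}{-28654} = - \frac{8286}{45369} + 23349 \left(- \frac{1}{28654}\right) = \left(-8286\right) \frac{1}{45369} - \frac{23349}{28654} = - \frac{2762}{15123} - \frac{23349}{28654} = - \frac{432249275}{433334442}$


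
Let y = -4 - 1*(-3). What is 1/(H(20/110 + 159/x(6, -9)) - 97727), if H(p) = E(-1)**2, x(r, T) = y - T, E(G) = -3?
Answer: -1/97718 ≈ -1.0234e-5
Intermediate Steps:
y = -1 (y = -4 + 3 = -1)
x(r, T) = -1 - T
H(p) = 9 (H(p) = (-3)**2 = 9)
1/(H(20/110 + 159/x(6, -9)) - 97727) = 1/(9 - 97727) = 1/(-97718) = -1/97718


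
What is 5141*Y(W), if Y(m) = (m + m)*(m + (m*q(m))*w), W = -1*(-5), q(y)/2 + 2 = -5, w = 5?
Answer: -17736450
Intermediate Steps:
q(y) = -14 (q(y) = -4 + 2*(-5) = -4 - 10 = -14)
W = 5
Y(m) = -138*m**2 (Y(m) = (m + m)*(m + (m*(-14))*5) = (2*m)*(m - 14*m*5) = (2*m)*(m - 70*m) = (2*m)*(-69*m) = -138*m**2)
5141*Y(W) = 5141*(-138*5**2) = 5141*(-138*25) = 5141*(-3450) = -17736450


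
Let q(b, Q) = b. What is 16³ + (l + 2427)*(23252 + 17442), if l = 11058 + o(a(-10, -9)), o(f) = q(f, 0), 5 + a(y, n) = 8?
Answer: 548884768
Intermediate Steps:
a(y, n) = 3 (a(y, n) = -5 + 8 = 3)
o(f) = f
l = 11061 (l = 11058 + 3 = 11061)
16³ + (l + 2427)*(23252 + 17442) = 16³ + (11061 + 2427)*(23252 + 17442) = 4096 + 13488*40694 = 4096 + 548880672 = 548884768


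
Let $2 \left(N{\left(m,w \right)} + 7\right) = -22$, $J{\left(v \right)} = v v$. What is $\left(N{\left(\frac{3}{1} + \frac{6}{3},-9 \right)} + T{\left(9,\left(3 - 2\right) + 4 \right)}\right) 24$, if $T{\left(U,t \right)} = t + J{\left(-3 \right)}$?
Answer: $-96$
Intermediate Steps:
$J{\left(v \right)} = v^{2}$
$N{\left(m,w \right)} = -18$ ($N{\left(m,w \right)} = -7 + \frac{1}{2} \left(-22\right) = -7 - 11 = -18$)
$T{\left(U,t \right)} = 9 + t$ ($T{\left(U,t \right)} = t + \left(-3\right)^{2} = t + 9 = 9 + t$)
$\left(N{\left(\frac{3}{1} + \frac{6}{3},-9 \right)} + T{\left(9,\left(3 - 2\right) + 4 \right)}\right) 24 = \left(-18 + \left(9 + \left(\left(3 - 2\right) + 4\right)\right)\right) 24 = \left(-18 + \left(9 + \left(1 + 4\right)\right)\right) 24 = \left(-18 + \left(9 + 5\right)\right) 24 = \left(-18 + 14\right) 24 = \left(-4\right) 24 = -96$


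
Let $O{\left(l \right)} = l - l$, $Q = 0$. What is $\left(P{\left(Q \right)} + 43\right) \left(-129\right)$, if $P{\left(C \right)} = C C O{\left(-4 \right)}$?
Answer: $-5547$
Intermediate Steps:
$O{\left(l \right)} = 0$
$P{\left(C \right)} = 0$ ($P{\left(C \right)} = C C 0 = C^{2} \cdot 0 = 0$)
$\left(P{\left(Q \right)} + 43\right) \left(-129\right) = \left(0 + 43\right) \left(-129\right) = 43 \left(-129\right) = -5547$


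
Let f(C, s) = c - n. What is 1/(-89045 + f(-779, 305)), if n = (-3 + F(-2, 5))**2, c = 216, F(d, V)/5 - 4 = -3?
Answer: -1/88833 ≈ -1.1257e-5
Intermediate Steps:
F(d, V) = 5 (F(d, V) = 20 + 5*(-3) = 20 - 15 = 5)
n = 4 (n = (-3 + 5)**2 = 2**2 = 4)
f(C, s) = 212 (f(C, s) = 216 - 1*4 = 216 - 4 = 212)
1/(-89045 + f(-779, 305)) = 1/(-89045 + 212) = 1/(-88833) = -1/88833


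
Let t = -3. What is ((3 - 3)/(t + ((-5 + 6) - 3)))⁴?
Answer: 0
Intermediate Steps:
((3 - 3)/(t + ((-5 + 6) - 3)))⁴ = ((3 - 3)/(-3 + ((-5 + 6) - 3)))⁴ = (0/(-3 + (1 - 3)))⁴ = (0/(-3 - 2))⁴ = (0/(-5))⁴ = (0*(-⅕))⁴ = 0⁴ = 0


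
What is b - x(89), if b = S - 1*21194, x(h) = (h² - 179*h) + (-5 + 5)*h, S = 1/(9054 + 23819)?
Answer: -433397631/32873 ≈ -13184.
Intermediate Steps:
S = 1/32873 ≈ 3.0420e-5
x(h) = h² - 179*h (x(h) = (h² - 179*h) + 0*h = (h² - 179*h) + 0 = h² - 179*h)
b = -696710361/32873 (b = 1/32873 - 1*21194 = 1/32873 - 21194 = -696710361/32873 ≈ -21194.)
b - x(89) = -696710361/32873 - 89*(-179 + 89) = -696710361/32873 - 89*(-90) = -696710361/32873 - 1*(-8010) = -696710361/32873 + 8010 = -433397631/32873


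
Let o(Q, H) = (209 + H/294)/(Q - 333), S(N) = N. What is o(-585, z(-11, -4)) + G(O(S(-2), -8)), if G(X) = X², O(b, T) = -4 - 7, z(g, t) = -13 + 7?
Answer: 2716291/22491 ≈ 120.77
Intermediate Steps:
z(g, t) = -6
O(b, T) = -11
o(Q, H) = (209 + H/294)/(-333 + Q) (o(Q, H) = (209 + H*(1/294))/(-333 + Q) = (209 + H/294)/(-333 + Q))
o(-585, z(-11, -4)) + G(O(S(-2), -8)) = (61446 - 6)/(294*(-333 - 585)) + (-11)² = (1/294)*61440/(-918) + 121 = (1/294)*(-1/918)*61440 + 121 = -5120/22491 + 121 = 2716291/22491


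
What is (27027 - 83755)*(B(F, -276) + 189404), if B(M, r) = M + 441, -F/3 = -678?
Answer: -10884911912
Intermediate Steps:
F = 2034 (F = -3*(-678) = 2034)
B(M, r) = 441 + M
(27027 - 83755)*(B(F, -276) + 189404) = (27027 - 83755)*((441 + 2034) + 189404) = -56728*(2475 + 189404) = -56728*191879 = -10884911912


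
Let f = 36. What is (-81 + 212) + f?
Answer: 167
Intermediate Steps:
(-81 + 212) + f = (-81 + 212) + 36 = 131 + 36 = 167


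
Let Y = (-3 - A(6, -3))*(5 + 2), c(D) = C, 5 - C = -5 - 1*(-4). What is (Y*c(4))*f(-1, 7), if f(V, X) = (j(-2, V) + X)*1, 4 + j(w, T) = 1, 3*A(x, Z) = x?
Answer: -840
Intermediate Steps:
A(x, Z) = x/3
C = 6 (C = 5 - (-5 - 1*(-4)) = 5 - (-5 + 4) = 5 - 1*(-1) = 5 + 1 = 6)
j(w, T) = -3 (j(w, T) = -4 + 1 = -3)
c(D) = 6
f(V, X) = -3 + X (f(V, X) = (-3 + X)*1 = -3 + X)
Y = -35 (Y = (-3 - 6/3)*(5 + 2) = (-3 - 1*2)*7 = (-3 - 2)*7 = -5*7 = -35)
(Y*c(4))*f(-1, 7) = (-35*6)*(-3 + 7) = -210*4 = -840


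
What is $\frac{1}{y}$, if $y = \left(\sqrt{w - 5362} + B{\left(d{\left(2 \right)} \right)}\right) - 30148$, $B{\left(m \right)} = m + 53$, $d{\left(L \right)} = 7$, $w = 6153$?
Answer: $- \frac{30088}{905286953} - \frac{\sqrt{791}}{905286953} \approx -3.3267 \cdot 10^{-5}$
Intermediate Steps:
$B{\left(m \right)} = 53 + m$
$y = -30088 + \sqrt{791}$ ($y = \left(\sqrt{6153 - 5362} + \left(53 + 7\right)\right) - 30148 = \left(\sqrt{791} + 60\right) - 30148 = \left(60 + \sqrt{791}\right) - 30148 = -30088 + \sqrt{791} \approx -30060.0$)
$\frac{1}{y} = \frac{1}{-30088 + \sqrt{791}}$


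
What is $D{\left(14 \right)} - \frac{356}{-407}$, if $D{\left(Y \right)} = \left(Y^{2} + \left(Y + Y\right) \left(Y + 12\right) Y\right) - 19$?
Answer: $\frac{4220539}{407} \approx 10370.0$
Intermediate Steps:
$D{\left(Y \right)} = -19 + Y^{2} + 2 Y^{2} \left(12 + Y\right)$ ($D{\left(Y \right)} = \left(Y^{2} + 2 Y \left(12 + Y\right) Y\right) - 19 = \left(Y^{2} + 2 Y^{2} \left(12 + Y\right)\right) - 19 = -19 + Y^{2} + 2 Y^{2} \left(12 + Y\right)$)
$D{\left(14 \right)} - \frac{356}{-407} = \left(-19 + 2 \cdot 14^{3} + 25 \cdot 14^{2}\right) - \frac{356}{-407} = \left(-19 + 2 \cdot 2744 + 25 \cdot 196\right) - - \frac{356}{407} = \left(-19 + 5488 + 4900\right) + \frac{356}{407} = 10369 + \frac{356}{407} = \frac{4220539}{407}$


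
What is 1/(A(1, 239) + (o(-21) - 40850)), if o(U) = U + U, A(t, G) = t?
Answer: -1/40891 ≈ -2.4455e-5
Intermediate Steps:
o(U) = 2*U
1/(A(1, 239) + (o(-21) - 40850)) = 1/(1 + (2*(-21) - 40850)) = 1/(1 + (-42 - 40850)) = 1/(1 - 40892) = 1/(-40891) = -1/40891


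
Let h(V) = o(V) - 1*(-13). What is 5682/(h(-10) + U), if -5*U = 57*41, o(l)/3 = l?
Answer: -14205/1211 ≈ -11.730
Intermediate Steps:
o(l) = 3*l
U = -2337/5 (U = -57*41/5 = -1/5*2337 = -2337/5 ≈ -467.40)
h(V) = 13 + 3*V (h(V) = 3*V - 1*(-13) = 3*V + 13 = 13 + 3*V)
5682/(h(-10) + U) = 5682/((13 + 3*(-10)) - 2337/5) = 5682/((13 - 30) - 2337/5) = 5682/(-17 - 2337/5) = 5682/(-2422/5) = 5682*(-5/2422) = -14205/1211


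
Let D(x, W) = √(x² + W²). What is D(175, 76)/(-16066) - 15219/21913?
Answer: -15219/21913 - √36401/16066 ≈ -0.70639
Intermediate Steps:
D(x, W) = √(W² + x²)
D(175, 76)/(-16066) - 15219/21913 = √(76² + 175²)/(-16066) - 15219/21913 = √(5776 + 30625)*(-1/16066) - 15219*1/21913 = √36401*(-1/16066) - 15219/21913 = -√36401/16066 - 15219/21913 = -15219/21913 - √36401/16066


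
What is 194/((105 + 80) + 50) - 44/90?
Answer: 712/2115 ≈ 0.33664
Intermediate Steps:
194/((105 + 80) + 50) - 44/90 = 194/(185 + 50) - 44*1/90 = 194/235 - 22/45 = 712/2115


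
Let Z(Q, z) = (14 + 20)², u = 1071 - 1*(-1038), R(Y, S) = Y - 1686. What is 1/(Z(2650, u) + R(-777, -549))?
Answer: -1/1307 ≈ -0.00076511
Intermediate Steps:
R(Y, S) = -1686 + Y
u = 2109 (u = 1071 + 1038 = 2109)
Z(Q, z) = 1156 (Z(Q, z) = 34² = 1156)
1/(Z(2650, u) + R(-777, -549)) = 1/(1156 + (-1686 - 777)) = 1/(1156 - 2463) = 1/(-1307) = -1/1307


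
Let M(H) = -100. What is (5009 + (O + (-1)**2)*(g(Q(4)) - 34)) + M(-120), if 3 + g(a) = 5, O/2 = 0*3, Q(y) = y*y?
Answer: 4877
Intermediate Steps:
Q(y) = y**2
O = 0 (O = 2*(0*3) = 2*0 = 0)
g(a) = 2 (g(a) = -3 + 5 = 2)
(5009 + (O + (-1)**2)*(g(Q(4)) - 34)) + M(-120) = (5009 + (0 + (-1)**2)*(2 - 34)) - 100 = (5009 + (0 + 1)*(-32)) - 100 = (5009 + 1*(-32)) - 100 = (5009 - 32) - 100 = 4977 - 100 = 4877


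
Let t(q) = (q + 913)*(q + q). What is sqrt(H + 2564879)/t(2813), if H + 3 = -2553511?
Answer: sqrt(11365)/20962476 ≈ 5.0856e-6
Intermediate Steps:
H = -2553514 (H = -3 - 2553511 = -2553514)
t(q) = 2*q*(913 + q) (t(q) = (913 + q)*(2*q) = 2*q*(913 + q))
sqrt(H + 2564879)/t(2813) = sqrt(-2553514 + 2564879)/((2*2813*(913 + 2813))) = sqrt(11365)/((2*2813*3726)) = sqrt(11365)/20962476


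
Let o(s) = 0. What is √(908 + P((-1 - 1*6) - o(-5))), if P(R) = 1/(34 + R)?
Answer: √73551/9 ≈ 30.134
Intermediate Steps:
√(908 + P((-1 - 1*6) - o(-5))) = √(908 + 1/(34 + ((-1 - 1*6) - 1*0))) = √(908 + 1/(34 + ((-1 - 6) + 0))) = √(908 + 1/(34 + (-7 + 0))) = √(908 + 1/(34 - 7)) = √(908 + 1/27) = √(24517/27) = √73551/9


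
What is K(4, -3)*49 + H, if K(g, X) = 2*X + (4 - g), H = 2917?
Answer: 2623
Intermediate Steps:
K(g, X) = 4 - g + 2*X
K(4, -3)*49 + H = (4 - 1*4 + 2*(-3))*49 + 2917 = (4 - 4 - 6)*49 + 2917 = -6*49 + 2917 = -294 + 2917 = 2623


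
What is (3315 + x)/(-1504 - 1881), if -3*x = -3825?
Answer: -918/677 ≈ -1.3560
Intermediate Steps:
x = 1275 (x = -1/3*(-3825) = 1275)
(3315 + x)/(-1504 - 1881) = (3315 + 1275)/(-1504 - 1881) = 4590/(-3385) = 4590*(-1/3385) = -918/677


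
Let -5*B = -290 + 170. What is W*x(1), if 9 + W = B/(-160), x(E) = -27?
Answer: 4941/20 ≈ 247.05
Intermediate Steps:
B = 24 (B = -(-290 + 170)/5 = -⅕*(-120) = 24)
W = -183/20 (W = -9 + 24/(-160) = -9 + 24*(-1/160) = -9 - 3/20 = -183/20 ≈ -9.1500)
W*x(1) = -183/20*(-27) = 4941/20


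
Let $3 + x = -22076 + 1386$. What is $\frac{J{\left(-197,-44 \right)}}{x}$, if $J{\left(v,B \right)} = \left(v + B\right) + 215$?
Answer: $\frac{26}{20693} \approx 0.0012565$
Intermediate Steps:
$J{\left(v,B \right)} = 215 + B + v$ ($J{\left(v,B \right)} = \left(B + v\right) + 215 = 215 + B + v$)
$x = -20693$ ($x = -3 + \left(-22076 + 1386\right) = -3 - 20690 = -20693$)
$\frac{J{\left(-197,-44 \right)}}{x} = \frac{215 - 44 - 197}{-20693} = \left(-26\right) \left(- \frac{1}{20693}\right) = \frac{26}{20693}$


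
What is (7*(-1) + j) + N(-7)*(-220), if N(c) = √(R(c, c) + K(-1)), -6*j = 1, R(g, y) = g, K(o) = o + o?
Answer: -43/6 - 660*I ≈ -7.1667 - 660.0*I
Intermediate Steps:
K(o) = 2*o
j = -⅙ (j = -⅙*1 = -⅙ ≈ -0.16667)
N(c) = √(-2 + c) (N(c) = √(c + 2*(-1)) = √(c - 2) = √(-2 + c))
(7*(-1) + j) + N(-7)*(-220) = (7*(-1) - ⅙) + √(-2 - 7)*(-220) = (-7 - ⅙) + √(-9)*(-220) = -43/6 + (3*I)*(-220) = -43/6 - 660*I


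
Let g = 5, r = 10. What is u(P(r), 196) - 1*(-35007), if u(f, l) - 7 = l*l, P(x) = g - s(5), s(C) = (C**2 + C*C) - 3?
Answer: 73430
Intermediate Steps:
s(C) = -3 + 2*C**2 (s(C) = (C**2 + C**2) - 3 = 2*C**2 - 3 = -3 + 2*C**2)
P(x) = -42 (P(x) = 5 - (-3 + 2*5**2) = 5 - (-3 + 2*25) = 5 - (-3 + 50) = 5 - 1*47 = 5 - 47 = -42)
u(f, l) = 7 + l**2 (u(f, l) = 7 + l*l = 7 + l**2)
u(P(r), 196) - 1*(-35007) = (7 + 196**2) - 1*(-35007) = (7 + 38416) + 35007 = 38423 + 35007 = 73430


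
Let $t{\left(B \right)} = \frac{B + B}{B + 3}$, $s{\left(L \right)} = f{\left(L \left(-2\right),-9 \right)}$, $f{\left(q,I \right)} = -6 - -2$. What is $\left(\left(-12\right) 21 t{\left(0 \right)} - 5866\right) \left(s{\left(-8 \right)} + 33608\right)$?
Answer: $-197121064$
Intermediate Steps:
$f{\left(q,I \right)} = -4$ ($f{\left(q,I \right)} = -6 + 2 = -4$)
$s{\left(L \right)} = -4$
$t{\left(B \right)} = \frac{2 B}{3 + B}$
$\left(\left(-12\right) 21 t{\left(0 \right)} - 5866\right) \left(s{\left(-8 \right)} + 33608\right) = \left(\left(-12\right) 21 \cdot 2 \cdot 0 \frac{1}{3 + 0} - 5866\right) \left(-4 + 33608\right) = \left(- 252 \cdot 2 \cdot 0 \cdot \frac{1}{3} - 5866\right) 33604 = \left(\left(-252\right) 0 - 5866\right) 33604 = \left(0 - 5866\right) 33604 = \left(-5866\right) 33604 = -197121064$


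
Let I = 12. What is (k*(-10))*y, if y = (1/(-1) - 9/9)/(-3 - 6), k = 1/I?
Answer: -5/27 ≈ -0.18519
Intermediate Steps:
k = 1/12 ≈ 0.083333
y = 2/9 (y = (-1 - 9*⅑)/(-9) = (-1 - 1)*(-⅑) = -2*(-⅑) = 2/9 ≈ 0.22222)
(k*(-10))*y = ((1/12)*(-10))*(2/9) = -⅚*2/9 = -5/27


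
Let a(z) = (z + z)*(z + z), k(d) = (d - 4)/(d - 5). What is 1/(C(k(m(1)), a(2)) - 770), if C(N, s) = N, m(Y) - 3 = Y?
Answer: -1/770 ≈ -0.0012987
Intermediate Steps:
m(Y) = 3 + Y
k(d) = (-4 + d)/(-5 + d)
a(z) = 4*z² (a(z) = (2*z)*(2*z) = 4*z²)
1/(C(k(m(1)), a(2)) - 770) = 1/((-4 + (3 + 1))/(-5 + (3 + 1)) - 770) = 1/((-4 + 4)/(-5 + 4) - 770) = 1/(0/(-1) - 770) = 1/(-1*0 - 770) = 1/(0 - 770) = 1/(-770) = -1/770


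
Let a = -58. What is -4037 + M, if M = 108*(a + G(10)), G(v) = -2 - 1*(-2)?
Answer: -10301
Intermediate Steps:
G(v) = 0 (G(v) = -2 + 2 = 0)
M = -6264 (M = 108*(-58 + 0) = 108*(-58) = -6264)
-4037 + M = -4037 - 6264 = -10301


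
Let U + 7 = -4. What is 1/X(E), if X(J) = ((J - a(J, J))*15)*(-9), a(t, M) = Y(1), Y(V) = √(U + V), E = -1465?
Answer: 293/57948345 - I*√10/289741725 ≈ 5.0562e-6 - 1.0914e-8*I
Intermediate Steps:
U = -11 (U = -7 - 4 = -11)
Y(V) = √(-11 + V)
a(t, M) = I*√10 (a(t, M) = √(-11 + 1) = √(-10) = I*√10)
X(J) = -135*J + 135*I*√10 (X(J) = ((J - I*√10)*15)*(-9) = (15*J - 15*I*√10)*(-9) = -135*J + 135*I*√10)
1/X(E) = 1/(-135*(-1465) + 135*I*√10) = 1/(197775 + 135*I*√10)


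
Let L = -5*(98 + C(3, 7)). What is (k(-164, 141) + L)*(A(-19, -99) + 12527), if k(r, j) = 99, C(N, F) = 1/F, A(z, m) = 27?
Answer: -34423068/7 ≈ -4.9176e+6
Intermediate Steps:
L = -3435/7 (L = -5*(98 + 1/7) = -5*(98 + ⅐) = -5*687/7 = -3435/7 ≈ -490.71)
(k(-164, 141) + L)*(A(-19, -99) + 12527) = (99 - 3435/7)*(27 + 12527) = -2742/7*12554 = -34423068/7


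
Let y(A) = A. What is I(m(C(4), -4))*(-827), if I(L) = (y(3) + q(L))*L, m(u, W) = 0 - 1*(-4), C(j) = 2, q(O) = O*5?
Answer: -76084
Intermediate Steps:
q(O) = 5*O
m(u, W) = 4 (m(u, W) = 0 + 4 = 4)
I(L) = L*(3 + 5*L) (I(L) = (3 + 5*L)*L = L*(3 + 5*L))
I(m(C(4), -4))*(-827) = (4*(3 + 5*4))*(-827) = (4*(3 + 20))*(-827) = (4*23)*(-827) = 92*(-827) = -76084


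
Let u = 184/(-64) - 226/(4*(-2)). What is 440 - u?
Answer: 3317/8 ≈ 414.63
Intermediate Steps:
u = 203/8 (u = 184*(-1/64) - 226/(-8) = -23/8 - 226*(-⅛) = -23/8 + 113/4 = 203/8 ≈ 25.375)
440 - u = 440 - 1*203/8 = 440 - 203/8 = 3317/8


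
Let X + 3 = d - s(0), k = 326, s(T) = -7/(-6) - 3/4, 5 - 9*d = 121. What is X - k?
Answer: -12323/36 ≈ -342.31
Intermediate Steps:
d = -116/9 (d = 5/9 - ⅑*121 = 5/9 - 121/9 = -116/9 ≈ -12.889)
s(T) = 5/12 (s(T) = -7*(-⅙) - 3*¼ = 7/6 - ¾ = 5/12)
X = -587/36 (X = -3 + (-116/9 - 1*5/12) = -3 + (-116/9 - 5/12) = -3 - 479/36 = -587/36 ≈ -16.306)
X - k = -587/36 - 1*326 = -587/36 - 326 = -12323/36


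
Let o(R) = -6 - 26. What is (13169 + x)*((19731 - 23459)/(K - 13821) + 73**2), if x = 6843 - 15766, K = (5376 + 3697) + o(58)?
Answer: 27043143402/1195 ≈ 2.2630e+7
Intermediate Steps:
o(R) = -32
K = 9041 (K = (5376 + 3697) - 32 = 9073 - 32 = 9041)
x = -8923
(13169 + x)*((19731 - 23459)/(K - 13821) + 73**2) = (13169 - 8923)*((19731 - 23459)/(9041 - 13821) + 73**2) = 4246*(-3728/(-4780) + 5329) = 4246*(-3728*(-1/4780) + 5329) = 4246*(932/1195 + 5329) = 4246*(6369087/1195) = 27043143402/1195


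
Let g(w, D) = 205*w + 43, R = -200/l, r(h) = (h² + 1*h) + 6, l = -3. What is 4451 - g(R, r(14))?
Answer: -27776/3 ≈ -9258.7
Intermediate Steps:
r(h) = 6 + h + h² (r(h) = (h² + h) + 6 = (h + h²) + 6 = 6 + h + h²)
R = 200/3 (R = -200/(-3) = -200*(-⅓) = 200/3 ≈ 66.667)
g(w, D) = 43 + 205*w
4451 - g(R, r(14)) = 4451 - (43 + 205*(200/3)) = 4451 - (43 + 41000/3) = 4451 - 1*41129/3 = 4451 - 41129/3 = -27776/3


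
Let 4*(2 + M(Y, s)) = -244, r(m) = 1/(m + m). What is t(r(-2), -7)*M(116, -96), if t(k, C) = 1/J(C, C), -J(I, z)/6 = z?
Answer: -3/2 ≈ -1.5000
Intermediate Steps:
J(I, z) = -6*z
r(m) = 1/(2*m)
t(k, C) = -1/(6*C) (t(k, C) = 1/(-6*C) = 1*(-1/(6*C)) = -1/(6*C))
M(Y, s) = -63 (M(Y, s) = -2 + (1/4)*(-244) = -2 - 61 = -63)
t(r(-2), -7)*M(116, -96) = -1/6/(-7)*(-63) = -1/6*(-1/7)*(-63) = (1/42)*(-63) = -3/2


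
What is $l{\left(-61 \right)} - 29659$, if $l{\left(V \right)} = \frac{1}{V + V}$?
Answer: $- \frac{3618399}{122} \approx -29659.0$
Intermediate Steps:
$l{\left(V \right)} = \frac{1}{2 V}$
$l{\left(-61 \right)} - 29659 = \frac{1}{2 \left(-61\right)} - 29659 = \frac{1}{2} \left(- \frac{1}{61}\right) - 29659 = - \frac{1}{122} - 29659 = - \frac{3618399}{122}$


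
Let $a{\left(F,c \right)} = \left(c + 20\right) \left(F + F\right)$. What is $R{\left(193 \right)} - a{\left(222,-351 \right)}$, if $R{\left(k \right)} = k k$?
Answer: $184213$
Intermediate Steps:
$a{\left(F,c \right)} = 2 F \left(20 + c\right)$ ($a{\left(F,c \right)} = \left(20 + c\right) 2 F = 2 F \left(20 + c\right)$)
$R{\left(k \right)} = k^{2}$
$R{\left(193 \right)} - a{\left(222,-351 \right)} = 193^{2} - 2 \cdot 222 \left(20 - 351\right) = 37249 - 2 \cdot 222 \left(-331\right) = 37249 - -146964 = 37249 + 146964 = 184213$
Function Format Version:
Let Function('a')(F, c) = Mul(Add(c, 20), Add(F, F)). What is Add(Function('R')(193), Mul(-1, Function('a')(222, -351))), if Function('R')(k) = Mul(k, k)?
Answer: 184213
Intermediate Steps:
Function('a')(F, c) = Mul(2, F, Add(20, c)) (Function('a')(F, c) = Mul(Add(20, c), Mul(2, F)) = Mul(2, F, Add(20, c)))
Function('R')(k) = Pow(k, 2)
Add(Function('R')(193), Mul(-1, Function('a')(222, -351))) = Add(Pow(193, 2), Mul(-1, Mul(2, 222, Add(20, -351)))) = Add(37249, Mul(-1, Mul(2, 222, -331))) = Add(37249, Mul(-1, -146964)) = Add(37249, 146964) = 184213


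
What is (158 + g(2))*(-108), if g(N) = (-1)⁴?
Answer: -17172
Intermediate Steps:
g(N) = 1
(158 + g(2))*(-108) = (158 + 1)*(-108) = 159*(-108) = -17172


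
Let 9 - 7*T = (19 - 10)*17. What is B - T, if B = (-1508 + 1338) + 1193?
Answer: 7305/7 ≈ 1043.6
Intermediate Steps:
T = -144/7 (T = 9/7 - (19 - 10)*17/7 = 9/7 - 9*17/7 = 9/7 - ⅐*153 = 9/7 - 153/7 = -144/7 ≈ -20.571)
B = 1023 (B = -170 + 1193 = 1023)
B - T = 1023 - 1*(-144/7) = 1023 + 144/7 = 7305/7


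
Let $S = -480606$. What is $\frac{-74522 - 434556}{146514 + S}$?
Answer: $\frac{254539}{167046} \approx 1.5238$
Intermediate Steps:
$\frac{-74522 - 434556}{146514 + S} = \frac{-74522 - 434556}{146514 - 480606} = - \frac{509078}{-334092} = \left(-509078\right) \left(- \frac{1}{334092}\right) = \frac{254539}{167046}$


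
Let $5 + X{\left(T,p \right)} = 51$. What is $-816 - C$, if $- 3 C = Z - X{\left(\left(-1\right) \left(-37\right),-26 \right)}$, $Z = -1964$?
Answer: $-1486$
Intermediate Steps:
$X{\left(T,p \right)} = 46$ ($X{\left(T,p \right)} = -5 + 51 = 46$)
$C = 670$ ($C = - \frac{-1964 - 46}{3} = \left(- \frac{1}{3}\right) \left(-2010\right) = 670$)
$-816 - C = -816 - 670 = -1486$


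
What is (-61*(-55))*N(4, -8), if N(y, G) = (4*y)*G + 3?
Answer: -419375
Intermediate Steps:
N(y, G) = 3 + 4*G*y (N(y, G) = 4*G*y + 3 = 3 + 4*G*y)
(-61*(-55))*N(4, -8) = (-61*(-55))*(3 + 4*(-8)*4) = 3355*(3 - 128) = 3355*(-125) = -419375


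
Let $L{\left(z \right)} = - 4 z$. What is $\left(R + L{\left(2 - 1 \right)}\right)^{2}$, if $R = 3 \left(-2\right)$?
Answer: $100$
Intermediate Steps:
$R = -6$
$\left(R + L{\left(2 - 1 \right)}\right)^{2} = \left(-6 - 4 \left(2 - 1\right)\right)^{2} = \left(-6 - 4\right)^{2} = \left(-10\right)^{2} = 100$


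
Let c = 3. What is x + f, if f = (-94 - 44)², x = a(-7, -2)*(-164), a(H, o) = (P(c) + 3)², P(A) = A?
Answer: 13140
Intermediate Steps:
a(H, o) = 36 (a(H, o) = (3 + 3)² = 6² = 36)
x = -5904 (x = 36*(-164) = -5904)
f = 19044 (f = (-138)² = 19044)
x + f = -5904 + 19044 = 13140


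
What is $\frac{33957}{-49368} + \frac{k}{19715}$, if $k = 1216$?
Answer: $- \frac{18467599}{29493640} \approx -0.62615$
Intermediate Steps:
$\frac{33957}{-49368} + \frac{k}{19715} = \frac{33957}{-49368} + \frac{1216}{19715} = 33957 \left(- \frac{1}{49368}\right) + 1216 \cdot \frac{1}{19715} = - \frac{1029}{1496} + \frac{1216}{19715} = - \frac{18467599}{29493640}$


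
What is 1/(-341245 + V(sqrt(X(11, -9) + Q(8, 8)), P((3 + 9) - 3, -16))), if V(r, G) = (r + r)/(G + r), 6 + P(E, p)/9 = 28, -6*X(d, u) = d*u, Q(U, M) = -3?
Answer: -990634237/338048980887551 - 44*sqrt(6)/338048980887551 ≈ -2.9304e-6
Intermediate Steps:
X(d, u) = -d*u/6
P(E, p) = 198 (P(E, p) = -54 + 9*28 = -54 + 252 = 198)
V(r, G) = 2*r/(G + r) (V(r, G) = (2*r)/(G + r) = 2*r/(G + r))
1/(-341245 + V(sqrt(X(11, -9) + Q(8, 8)), P((3 + 9) - 3, -16))) = 1/(-341245 + 2*sqrt(-1/6*11*(-9) - 3)/(198 + sqrt(-1/6*11*(-9) - 3))) = 1/(-341245 + 2*sqrt(33/2 - 3)/(198 + sqrt(33/2 - 3))) = 1/(-341245 + 2*sqrt(27/2)/(198 + sqrt(27/2))) = 1/(-341245 + 2*(3*sqrt(6)/2)/(198 + 3*sqrt(6)/2)) = 1/(-341245 + 3*sqrt(6)/(198 + 3*sqrt(6)/2))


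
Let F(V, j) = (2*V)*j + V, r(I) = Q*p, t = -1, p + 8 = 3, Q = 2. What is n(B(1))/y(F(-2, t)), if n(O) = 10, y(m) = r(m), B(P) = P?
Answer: -1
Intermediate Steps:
p = -5 (p = -8 + 3 = -5)
r(I) = -10 (r(I) = 2*(-5) = -10)
F(V, j) = V + 2*V*j (F(V, j) = 2*V*j + V = V + 2*V*j)
y(m) = -10
n(B(1))/y(F(-2, t)) = 10/(-10) = 10*(-⅒) = -1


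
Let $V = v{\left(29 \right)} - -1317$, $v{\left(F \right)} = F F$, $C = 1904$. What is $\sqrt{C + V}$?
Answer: $\sqrt{4062} \approx 63.734$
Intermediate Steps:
$v{\left(F \right)} = F^{2}$
$V = 2158$ ($V = 29^{2} - -1317 = 841 + 1317 = 2158$)
$\sqrt{C + V} = \sqrt{1904 + 2158} = \sqrt{4062}$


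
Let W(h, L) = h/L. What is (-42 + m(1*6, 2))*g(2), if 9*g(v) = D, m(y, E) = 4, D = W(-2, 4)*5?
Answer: 95/9 ≈ 10.556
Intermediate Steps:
D = -5/2 (D = -2/4*5 = -2*¼*5 = -½*5 = -5/2 ≈ -2.5000)
g(v) = -5/18 (g(v) = (⅑)*(-5/2) = -5/18)
(-42 + m(1*6, 2))*g(2) = (-42 + 4)*(-5/18) = -38*(-5/18) = 95/9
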